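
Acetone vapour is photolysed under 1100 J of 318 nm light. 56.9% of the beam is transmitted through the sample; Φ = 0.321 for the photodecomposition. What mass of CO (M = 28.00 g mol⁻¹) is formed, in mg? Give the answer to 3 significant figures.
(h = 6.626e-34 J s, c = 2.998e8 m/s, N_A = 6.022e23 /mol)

Photon energy at 318 nm: hc/λ = (6.626e-34)(2.998e8)/(318e-9) = 6.247e-19 J.
Photons incident: 1100 / 6.247e-19 = 1.761e21, i.e. 1.761e21/6.022e23 = 0.002924 mol.
Fraction absorbed: 1 − 56.9/100 = 0.4310.
Photons absorbed: 0.4310 × 0.002924 = 0.001260 mol.
Product: Φ × n_abs = 0.321 × 0.001260 = 4.045e-4 mol.
Mass: 4.045e-4 × 28.00 = 0.01133 g = 11.3 mg.

11.3 mg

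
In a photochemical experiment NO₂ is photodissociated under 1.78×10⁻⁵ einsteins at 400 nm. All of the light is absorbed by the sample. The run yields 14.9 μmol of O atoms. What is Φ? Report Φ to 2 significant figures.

Φ = 0.84

Product: 14.9 μmol = 1.49×10⁻⁵ mol.
Φ = 1.49×10⁻⁵ mol / 1.78×10⁻⁵ mol photons = 0.84.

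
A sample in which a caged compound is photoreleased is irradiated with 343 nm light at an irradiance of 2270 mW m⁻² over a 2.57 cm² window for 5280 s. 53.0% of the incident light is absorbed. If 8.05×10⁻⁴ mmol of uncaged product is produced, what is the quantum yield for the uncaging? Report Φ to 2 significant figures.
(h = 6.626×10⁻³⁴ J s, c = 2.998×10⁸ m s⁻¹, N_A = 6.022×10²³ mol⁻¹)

Product: 8.05×10⁻⁴ mmol = 8.05×10⁻⁷ mol.
Photon energy at 343 nm: hc/λ = (6.626×10⁻³⁴)(2.998×10⁸)/(343×10⁻⁹) = 5.791×10⁻¹⁹ J.
Energy delivered: (2270 mW m⁻²)(2.57×10⁻⁴ m²)(5280 s) = 3.080 J.
Photons incident: 3.080 / 5.791×10⁻¹⁹ = 5.319×10¹⁸, i.e. 5.319×10¹⁸/6.022×10²³ = 8.833×10⁻⁶ mol.
Photons absorbed: 0.530 × 8.833×10⁻⁶ = 4.681×10⁻⁶ mol.
Φ = 8.05×10⁻⁷ mol / 4.681×10⁻⁶ mol photons = 0.17.

Φ = 0.17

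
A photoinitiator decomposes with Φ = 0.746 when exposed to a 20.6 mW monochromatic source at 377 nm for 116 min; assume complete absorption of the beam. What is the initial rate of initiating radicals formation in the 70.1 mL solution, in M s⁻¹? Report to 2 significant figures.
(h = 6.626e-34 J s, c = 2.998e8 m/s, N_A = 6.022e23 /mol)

Photon energy at 377 nm: hc/λ = (6.626e-34)(2.998e8)/(377e-9) = 5.269e-19 J.
Energy delivered: (20.6 mW)(6960 s) = 143.4 J.
Photons incident: 143.4 / 5.269e-19 = 2.722e20, i.e. 2.722e20/6.022e23 = 4.520e-4 mol.
Product formed: 0.746 × 4.520e-4 = 3.372e-4 mol.
Rate: 3.372e-4 mol / (6960 s × 0.0701 L) = 6.9e-7 M s⁻¹.

6.9e-7 M s⁻¹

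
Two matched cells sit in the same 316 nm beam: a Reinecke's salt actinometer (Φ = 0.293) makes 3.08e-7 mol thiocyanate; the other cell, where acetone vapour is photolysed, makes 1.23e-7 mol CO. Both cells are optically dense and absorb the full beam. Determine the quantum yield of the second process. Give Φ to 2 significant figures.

Photons absorbed by the actinometer: 3.08e-7 / 0.293 = 1.051e-6 mol.
Φ(unknown) = 1.23e-7 / 1.051e-6 = 0.12.

Φ = 0.12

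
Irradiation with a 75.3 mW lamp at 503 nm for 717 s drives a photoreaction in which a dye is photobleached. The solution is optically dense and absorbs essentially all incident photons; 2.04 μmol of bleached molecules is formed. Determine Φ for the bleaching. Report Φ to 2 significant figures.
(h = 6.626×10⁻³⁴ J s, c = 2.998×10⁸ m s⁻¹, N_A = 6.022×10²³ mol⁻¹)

Product: 2.04 μmol = 2.04×10⁻⁶ mol.
Photon energy at 503 nm: hc/λ = (6.626×10⁻³⁴)(2.998×10⁸)/(503×10⁻⁹) = 3.949×10⁻¹⁹ J.
Energy delivered: (75.3 mW)(717 s) = 53.99 J.
Photons incident: 53.99 / 3.949×10⁻¹⁹ = 1.367×10²⁰, i.e. 1.367×10²⁰/6.022×10²³ = 2.270×10⁻⁴ mol.
Φ = 2.04×10⁻⁶ mol / 2.270×10⁻⁴ mol photons = 0.0090.

Φ = 0.0090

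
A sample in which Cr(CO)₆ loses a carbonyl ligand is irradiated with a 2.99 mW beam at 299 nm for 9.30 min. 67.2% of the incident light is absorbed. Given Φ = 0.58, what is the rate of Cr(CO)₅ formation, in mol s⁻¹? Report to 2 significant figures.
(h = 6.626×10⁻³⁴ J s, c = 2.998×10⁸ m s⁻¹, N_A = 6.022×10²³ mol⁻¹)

Photon energy at 299 nm: hc/λ = (6.626×10⁻³⁴)(2.998×10⁸)/(299×10⁻⁹) = 6.644×10⁻¹⁹ J.
Energy delivered: (2.99 mW)(558 s) = 1.668 J.
Photons incident: 1.668 / 6.644×10⁻¹⁹ = 2.511×10¹⁸, i.e. 2.511×10¹⁸/6.022×10²³ = 4.170×10⁻⁶ mol.
Photons absorbed: 0.672 × 4.170×10⁻⁶ = 2.802×10⁻⁶ mol.
Product formed: 0.58 × 2.802×10⁻⁶ = 1.625×10⁻⁶ mol.
Rate: 1.625×10⁻⁶ / 558 s = 2.9×10⁻⁹ mol s⁻¹.

2.9×10⁻⁹ mol s⁻¹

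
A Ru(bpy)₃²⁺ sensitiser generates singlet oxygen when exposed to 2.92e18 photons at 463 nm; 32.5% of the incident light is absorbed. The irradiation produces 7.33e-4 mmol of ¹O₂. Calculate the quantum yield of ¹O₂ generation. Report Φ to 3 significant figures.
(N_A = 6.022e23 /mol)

Product: 7.33e-4 mmol = 7.33e-7 mol.
Moles of photons: 2.92e18 / 6.022e23 = 4.849e-6 mol.
Photons absorbed: 0.325 × 4.849e-6 = 1.576e-6 mol.
Φ = 7.33e-7 mol / 1.576e-6 mol photons = 0.465.

Φ = 0.465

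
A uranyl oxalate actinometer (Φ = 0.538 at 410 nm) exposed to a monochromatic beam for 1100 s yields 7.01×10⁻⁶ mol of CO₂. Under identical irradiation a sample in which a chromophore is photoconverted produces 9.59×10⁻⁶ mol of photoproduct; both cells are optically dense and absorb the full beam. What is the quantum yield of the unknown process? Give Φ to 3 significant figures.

Φ = 0.736

Photons absorbed by the actinometer: 7.01×10⁻⁶ / 0.538 = 1.303×10⁻⁵ mol.
Φ(unknown) = 9.59×10⁻⁶ / 1.303×10⁻⁵ = 0.736.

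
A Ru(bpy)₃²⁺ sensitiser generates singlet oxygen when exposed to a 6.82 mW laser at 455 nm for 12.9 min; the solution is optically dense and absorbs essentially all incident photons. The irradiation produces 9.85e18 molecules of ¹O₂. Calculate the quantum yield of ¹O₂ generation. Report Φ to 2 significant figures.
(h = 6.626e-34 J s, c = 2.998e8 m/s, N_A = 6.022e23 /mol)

Product: 9.85e18 / 6.022e23 = 1.636e-5 mol.
Photon energy at 455 nm: hc/λ = (6.626e-34)(2.998e8)/(455e-9) = 4.366e-19 J.
Energy delivered: (6.82 mW)(774 s) = 5.279 J.
Photons incident: 5.279 / 4.366e-19 = 1.209e19, i.e. 1.209e19/6.022e23 = 2.008e-5 mol.
Φ = 1.636e-5 mol / 2.008e-5 mol photons = 0.81.

Φ = 0.81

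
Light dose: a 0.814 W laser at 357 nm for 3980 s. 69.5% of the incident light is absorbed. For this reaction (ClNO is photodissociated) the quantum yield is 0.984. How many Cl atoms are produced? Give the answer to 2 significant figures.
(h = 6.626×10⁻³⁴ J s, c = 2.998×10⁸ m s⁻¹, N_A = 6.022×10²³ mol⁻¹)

Photon energy at 357 nm: hc/λ = (6.626×10⁻³⁴)(2.998×10⁸)/(357×10⁻⁹) = 5.564×10⁻¹⁹ J.
Energy delivered: (0.814 W)(3980 s) = 3240 J.
Photons incident: 3240 / 5.564×10⁻¹⁹ = 5.823×10²¹, i.e. 5.823×10²¹/6.022×10²³ = 0.009670 mol.
Photons absorbed: 0.695 × 0.009670 = 0.006721 mol.
Product: Φ × n_abs = 0.984 × 0.006721 = 0.006613 mol.
As a count: 0.006613 × 6.022×10²³ = 4.0×10²¹.

4.0×10²¹ atoms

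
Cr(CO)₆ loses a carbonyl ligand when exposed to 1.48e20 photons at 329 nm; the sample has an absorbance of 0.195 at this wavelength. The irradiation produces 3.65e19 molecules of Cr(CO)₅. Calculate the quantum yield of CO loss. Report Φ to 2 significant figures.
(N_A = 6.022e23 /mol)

Product: 3.65e19 / 6.022e23 = 6.061e-5 mol.
Moles of photons: 1.48e20 / 6.022e23 = 2.458e-4 mol.
Fraction absorbed: 1 − 10^(−0.195) = 0.3617.
Photons absorbed: 0.3617 × 2.458e-4 = 8.891e-5 mol.
Φ = 6.061e-5 mol / 8.891e-5 mol photons = 0.68.

Φ = 0.68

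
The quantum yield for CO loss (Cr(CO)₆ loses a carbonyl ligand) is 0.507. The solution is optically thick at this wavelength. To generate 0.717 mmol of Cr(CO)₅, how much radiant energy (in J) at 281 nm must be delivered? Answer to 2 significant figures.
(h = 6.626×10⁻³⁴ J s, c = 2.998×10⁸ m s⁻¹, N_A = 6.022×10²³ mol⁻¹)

Product: 0.717 mmol = 7.17×10⁻⁴ mol.
Photons that must be absorbed: 7.17×10⁻⁴ / 0.507 = 0.001414 mol.
Photon energy: hc/λ = 7.069×10⁻¹⁹ J; per mole, 4.257×10⁵ J mol⁻¹.
Energy required: 0.001414 × 4.257×10⁵ = 600 J.

600 J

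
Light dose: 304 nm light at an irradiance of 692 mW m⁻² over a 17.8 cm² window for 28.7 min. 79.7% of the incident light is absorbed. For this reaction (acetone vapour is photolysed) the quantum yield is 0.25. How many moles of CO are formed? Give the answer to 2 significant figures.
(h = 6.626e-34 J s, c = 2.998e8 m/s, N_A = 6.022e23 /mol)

1.1e-6 mol

Photon energy at 304 nm: hc/λ = (6.626e-34)(2.998e8)/(304e-9) = 6.534e-19 J.
Energy delivered: (692 mW m⁻²)(17.8e-4 m²)(1722 s) = 2.121 J.
Photons incident: 2.121 / 6.534e-19 = 3.246e18, i.e. 3.246e18/6.022e23 = 5.390e-6 mol.
Photons absorbed: 0.797 × 5.390e-6 = 4.296e-6 mol.
Product: Φ × n_abs = 0.25 × 4.296e-6 = 1.074e-6 mol.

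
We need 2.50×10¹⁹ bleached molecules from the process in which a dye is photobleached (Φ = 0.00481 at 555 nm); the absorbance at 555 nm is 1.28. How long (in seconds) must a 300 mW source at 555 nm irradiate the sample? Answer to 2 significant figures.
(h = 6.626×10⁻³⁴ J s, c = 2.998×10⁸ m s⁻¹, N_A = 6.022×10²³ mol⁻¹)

Product: 2.50×10¹⁹ / 6.022×10²³ = 4.151×10⁻⁵ mol.
Photons that must be absorbed: 4.151×10⁻⁵ / 0.00481 = 0.008630 mol.
Fraction absorbed: 1 − 10^(−1.28) = 0.9475.
Incident photons needed: 0.008630 / 0.9475 = 0.009108 mol.
Photon energy: hc/λ = 3.579×10⁻¹⁹ J; per mole, 2.155×10⁵ J mol⁻¹.
Energy required: 0.009108 × 2.155×10⁵ = 1963 J.
Time: 1963 J / 0.3 W = 6500 s.

t ≈ 6500 s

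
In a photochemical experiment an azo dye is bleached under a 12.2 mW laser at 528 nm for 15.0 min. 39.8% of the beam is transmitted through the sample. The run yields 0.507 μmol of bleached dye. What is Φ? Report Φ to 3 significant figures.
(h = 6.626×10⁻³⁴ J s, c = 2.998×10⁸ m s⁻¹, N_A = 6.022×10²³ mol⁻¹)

Φ = 0.0174

Product: 0.507 μmol = 5.07×10⁻⁷ mol.
Photon energy at 528 nm: hc/λ = (6.626×10⁻³⁴)(2.998×10⁸)/(528×10⁻⁹) = 3.762×10⁻¹⁹ J.
Energy delivered: (12.2 mW)(900 s) = 10.98 J.
Photons incident: 10.98 / 3.762×10⁻¹⁹ = 2.919×10¹⁹, i.e. 2.919×10¹⁹/6.022×10²³ = 4.847×10⁻⁵ mol.
Fraction absorbed: 1 − 39.8/100 = 0.6020.
Photons absorbed: 0.6020 × 4.847×10⁻⁵ = 2.918×10⁻⁵ mol.
Φ = 5.07×10⁻⁷ mol / 2.918×10⁻⁵ mol photons = 0.0174.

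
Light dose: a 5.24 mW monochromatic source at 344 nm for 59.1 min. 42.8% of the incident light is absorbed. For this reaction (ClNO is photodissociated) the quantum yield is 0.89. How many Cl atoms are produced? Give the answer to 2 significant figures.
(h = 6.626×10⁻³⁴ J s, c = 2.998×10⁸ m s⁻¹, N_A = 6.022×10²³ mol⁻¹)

Photon energy at 344 nm: hc/λ = (6.626×10⁻³⁴)(2.998×10⁸)/(344×10⁻⁹) = 5.775×10⁻¹⁹ J.
Energy delivered: (5.24 mW)(3546 s) = 18.58 J.
Photons incident: 18.58 / 5.775×10⁻¹⁹ = 3.217×10¹⁹, i.e. 3.217×10¹⁹/6.022×10²³ = 5.342×10⁻⁵ mol.
Photons absorbed: 0.428 × 5.342×10⁻⁵ = 2.286×10⁻⁵ mol.
Product: Φ × n_abs = 0.89 × 2.286×10⁻⁵ = 2.035×10⁻⁵ mol.
As a count: 2.035×10⁻⁵ × 6.022×10²³ = 1.2×10¹⁹.

1.2×10¹⁹ atoms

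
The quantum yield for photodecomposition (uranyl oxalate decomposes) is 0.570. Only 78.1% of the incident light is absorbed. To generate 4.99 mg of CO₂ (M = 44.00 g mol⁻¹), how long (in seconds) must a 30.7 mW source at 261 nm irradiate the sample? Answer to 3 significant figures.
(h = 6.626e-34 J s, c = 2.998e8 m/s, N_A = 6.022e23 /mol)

t ≈ 3800 s

Product: 4.99 mg / 44.00 g mol⁻¹ = 1.134e-4 mol.
Photons that must be absorbed: 1.134e-4 / 0.570 = 1.989e-4 mol.
Incident photons needed: 1.989e-4 / 0.781 = 2.547e-4 mol.
Photon energy: hc/λ = 7.611e-19 J; per mole, 4.583e5 J mol⁻¹.
Energy required: 2.547e-4 × 4.583e5 = 116.7 J.
Time: 116.7 J / 0.0307 W = 3800 s.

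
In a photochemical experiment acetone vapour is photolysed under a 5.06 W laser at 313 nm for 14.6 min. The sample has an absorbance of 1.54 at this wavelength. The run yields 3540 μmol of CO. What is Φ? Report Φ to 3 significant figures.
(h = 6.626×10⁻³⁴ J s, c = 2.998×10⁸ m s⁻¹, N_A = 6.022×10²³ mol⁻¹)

Product: 3540 μmol = 0.00354 mol.
Photon energy at 313 nm: hc/λ = (6.626×10⁻³⁴)(2.998×10⁸)/(313×10⁻⁹) = 6.347×10⁻¹⁹ J.
Energy delivered: (5.06 W)(876 s) = 4433 J.
Photons incident: 4433 / 6.347×10⁻¹⁹ = 6.984×10²¹, i.e. 6.984×10²¹/6.022×10²³ = 0.01160 mol.
Fraction absorbed: 1 − 10^(−1.54) = 0.9712.
Photons absorbed: 0.9712 × 0.01160 = 0.01127 mol.
Φ = 0.00354 mol / 0.01127 mol photons = 0.314.

Φ = 0.314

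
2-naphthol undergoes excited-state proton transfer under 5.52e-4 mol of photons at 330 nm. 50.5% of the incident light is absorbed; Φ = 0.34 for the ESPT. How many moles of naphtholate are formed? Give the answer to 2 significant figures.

Photons absorbed: 0.505 × 5.52e-4 = 2.788e-4 mol.
Product: Φ × n_abs = 0.34 × 2.788e-4 = 9.479e-5 mol.

9.5e-5 mol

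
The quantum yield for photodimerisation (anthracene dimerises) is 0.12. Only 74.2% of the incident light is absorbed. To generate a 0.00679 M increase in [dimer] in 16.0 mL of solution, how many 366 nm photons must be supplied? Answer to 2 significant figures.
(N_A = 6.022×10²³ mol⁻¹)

7.3×10²⁰ photons

Product: (0.00679 M)(0.016 L) = 1.086×10⁻⁴ mol.
Photons that must be absorbed: 1.086×10⁻⁴ / 0.12 = 9.050×10⁻⁴ mol.
Incident photons needed: 9.050×10⁻⁴ / 0.742 = 0.001220 mol.
Photon count: 0.001220 × 6.022×10²³ = 7.3×10²⁰.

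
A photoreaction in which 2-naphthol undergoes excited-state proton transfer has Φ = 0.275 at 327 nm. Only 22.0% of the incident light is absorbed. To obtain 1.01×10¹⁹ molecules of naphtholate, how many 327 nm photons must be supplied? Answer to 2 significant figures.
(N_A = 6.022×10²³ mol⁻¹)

1.7×10²⁰ photons

Product: 1.01×10¹⁹ / 6.022×10²³ = 1.677×10⁻⁵ mol.
Photons that must be absorbed: 1.677×10⁻⁵ / 0.275 = 6.098×10⁻⁵ mol.
Incident photons needed: 6.098×10⁻⁵ / 0.220 = 2.772×10⁻⁴ mol.
Photon count: 2.772×10⁻⁴ × 6.022×10²³ = 1.7×10²⁰.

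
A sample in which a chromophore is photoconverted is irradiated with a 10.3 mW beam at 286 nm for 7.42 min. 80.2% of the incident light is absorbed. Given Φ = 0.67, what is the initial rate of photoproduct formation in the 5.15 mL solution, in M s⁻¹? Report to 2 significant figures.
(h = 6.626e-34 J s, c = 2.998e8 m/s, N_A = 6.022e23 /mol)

Photon energy at 286 nm: hc/λ = (6.626e-34)(2.998e8)/(286e-9) = 6.946e-19 J.
Energy delivered: (10.3 mW)(445.2 s) = 4.586 J.
Photons incident: 4.586 / 6.946e-19 = 6.602e18, i.e. 6.602e18/6.022e23 = 1.096e-5 mol.
Photons absorbed: 0.802 × 1.096e-5 = 8.790e-6 mol.
Product formed: 0.67 × 8.790e-6 = 5.889e-6 mol.
Rate: 5.889e-6 mol / (445.2 s × 0.00515 L) = 2.6e-6 M s⁻¹.

2.6e-6 M s⁻¹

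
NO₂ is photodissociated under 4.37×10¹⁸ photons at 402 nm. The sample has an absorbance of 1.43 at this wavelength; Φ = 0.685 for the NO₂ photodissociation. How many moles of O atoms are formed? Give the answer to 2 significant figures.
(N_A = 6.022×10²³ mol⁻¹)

4.8×10⁻⁶ mol

Moles of photons: 4.37×10¹⁸ / 6.022×10²³ = 7.257×10⁻⁶ mol.
Fraction absorbed: 1 − 10^(−1.43) = 0.9628.
Photons absorbed: 0.9628 × 7.257×10⁻⁶ = 6.987×10⁻⁶ mol.
Product: Φ × n_abs = 0.685 × 6.987×10⁻⁶ = 4.786×10⁻⁶ mol.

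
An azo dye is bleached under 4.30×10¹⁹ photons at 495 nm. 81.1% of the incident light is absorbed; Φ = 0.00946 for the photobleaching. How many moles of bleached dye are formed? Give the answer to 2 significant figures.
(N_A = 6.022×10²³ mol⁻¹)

5.5×10⁻⁷ mol

Moles of photons: 4.30×10¹⁹ / 6.022×10²³ = 7.140×10⁻⁵ mol.
Photons absorbed: 0.811 × 7.140×10⁻⁵ = 5.791×10⁻⁵ mol.
Product: Φ × n_abs = 0.00946 × 5.791×10⁻⁵ = 5.478×10⁻⁷ mol.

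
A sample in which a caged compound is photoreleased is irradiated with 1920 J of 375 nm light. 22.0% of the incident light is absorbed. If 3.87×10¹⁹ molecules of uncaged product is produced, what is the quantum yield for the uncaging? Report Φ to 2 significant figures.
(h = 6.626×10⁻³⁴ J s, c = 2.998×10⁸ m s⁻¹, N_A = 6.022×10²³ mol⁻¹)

Φ = 0.049

Product: 3.87×10¹⁹ / 6.022×10²³ = 6.426×10⁻⁵ mol.
Photon energy at 375 nm: hc/λ = (6.626×10⁻³⁴)(2.998×10⁸)/(375×10⁻⁹) = 5.297×10⁻¹⁹ J.
Photons incident: 1920 / 5.297×10⁻¹⁹ = 3.625×10²¹, i.e. 3.625×10²¹/6.022×10²³ = 0.006020 mol.
Photons absorbed: 0.220 × 0.006020 = 0.001324 mol.
Φ = 6.426×10⁻⁵ mol / 0.001324 mol photons = 0.049.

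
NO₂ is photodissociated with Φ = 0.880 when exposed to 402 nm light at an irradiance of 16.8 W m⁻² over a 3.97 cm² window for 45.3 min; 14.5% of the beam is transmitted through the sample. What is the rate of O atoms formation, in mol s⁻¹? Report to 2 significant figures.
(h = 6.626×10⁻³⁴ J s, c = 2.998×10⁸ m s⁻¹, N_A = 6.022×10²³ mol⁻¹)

Photon energy at 402 nm: hc/λ = (6.626×10⁻³⁴)(2.998×10⁸)/(402×10⁻⁹) = 4.941×10⁻¹⁹ J.
Energy delivered: (16.8 W m⁻²)(3.97×10⁻⁴ m²)(2718 s) = 18.13 J.
Photons incident: 18.13 / 4.941×10⁻¹⁹ = 3.669×10¹⁹, i.e. 3.669×10¹⁹/6.022×10²³ = 6.093×10⁻⁵ mol.
Fraction absorbed: 1 − 14.5/100 = 0.8550.
Photons absorbed: 0.8550 × 6.093×10⁻⁵ = 5.210×10⁻⁵ mol.
Product formed: 0.880 × 5.210×10⁻⁵ = 4.585×10⁻⁵ mol.
Rate: 4.585×10⁻⁵ / 2718 s = 1.7×10⁻⁸ mol s⁻¹.

1.7×10⁻⁸ mol s⁻¹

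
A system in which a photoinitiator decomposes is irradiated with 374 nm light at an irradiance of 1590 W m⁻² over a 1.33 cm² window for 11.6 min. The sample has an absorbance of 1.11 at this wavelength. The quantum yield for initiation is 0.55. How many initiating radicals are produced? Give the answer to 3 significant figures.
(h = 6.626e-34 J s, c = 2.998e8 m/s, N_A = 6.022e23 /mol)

1.41e20 initiating radicals

Photon energy at 374 nm: hc/λ = (6.626e-34)(2.998e8)/(374e-9) = 5.311e-19 J.
Energy delivered: (1590 W m⁻²)(1.33e-4 m²)(696 s) = 147.2 J.
Photons incident: 147.2 / 5.311e-19 = 2.772e20, i.e. 2.772e20/6.022e23 = 4.603e-4 mol.
Fraction absorbed: 1 − 10^(−1.11) = 0.9224.
Photons absorbed: 0.9224 × 4.603e-4 = 4.246e-4 mol.
Product: Φ × n_abs = 0.55 × 4.246e-4 = 2.335e-4 mol.
As a count: 2.335e-4 × 6.022e23 = 1.41e20.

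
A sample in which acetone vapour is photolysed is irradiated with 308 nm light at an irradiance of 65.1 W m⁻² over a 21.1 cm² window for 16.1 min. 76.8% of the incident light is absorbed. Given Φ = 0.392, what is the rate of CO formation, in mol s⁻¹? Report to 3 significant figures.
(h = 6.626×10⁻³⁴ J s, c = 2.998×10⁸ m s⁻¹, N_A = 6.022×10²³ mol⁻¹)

Photon energy at 308 nm: hc/λ = (6.626×10⁻³⁴)(2.998×10⁸)/(308×10⁻⁹) = 6.450×10⁻¹⁹ J.
Energy delivered: (65.1 W m⁻²)(21.1×10⁻⁴ m²)(966 s) = 132.7 J.
Photons incident: 132.7 / 6.450×10⁻¹⁹ = 2.057×10²⁰, i.e. 2.057×10²⁰/6.022×10²³ = 3.416×10⁻⁴ mol.
Photons absorbed: 0.768 × 3.416×10⁻⁴ = 2.623×10⁻⁴ mol.
Product formed: 0.392 × 2.623×10⁻⁴ = 1.028×10⁻⁴ mol.
Rate: 1.028×10⁻⁴ / 966 s = 1.06×10⁻⁷ mol s⁻¹.

1.06×10⁻⁷ mol s⁻¹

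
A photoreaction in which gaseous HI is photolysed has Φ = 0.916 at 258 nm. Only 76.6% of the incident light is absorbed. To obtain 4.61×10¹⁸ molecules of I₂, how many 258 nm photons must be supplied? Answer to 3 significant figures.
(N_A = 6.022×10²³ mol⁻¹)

6.57×10¹⁸ photons

Product: 4.61×10¹⁸ / 6.022×10²³ = 7.655×10⁻⁶ mol.
Photons that must be absorbed: 7.655×10⁻⁶ / 0.916 = 8.357×10⁻⁶ mol.
Incident photons needed: 8.357×10⁻⁶ / 0.766 = 1.091×10⁻⁵ mol.
Photon count: 1.091×10⁻⁵ × 6.022×10²³ = 6.57×10¹⁸.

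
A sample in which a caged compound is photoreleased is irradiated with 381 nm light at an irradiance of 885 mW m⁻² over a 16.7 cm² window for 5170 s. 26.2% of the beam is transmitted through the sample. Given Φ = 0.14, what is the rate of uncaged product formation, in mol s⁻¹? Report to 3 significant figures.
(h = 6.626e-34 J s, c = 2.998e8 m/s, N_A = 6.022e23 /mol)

4.86e-10 mol s⁻¹

Photon energy at 381 nm: hc/λ = (6.626e-34)(2.998e8)/(381e-9) = 5.214e-19 J.
Energy delivered: (885 mW m⁻²)(16.7e-4 m²)(5170 s) = 7.641 J.
Photons incident: 7.641 / 5.214e-19 = 1.465e19, i.e. 1.465e19/6.022e23 = 2.433e-5 mol.
Fraction absorbed: 1 − 26.2/100 = 0.7380.
Photons absorbed: 0.7380 × 2.433e-5 = 1.796e-5 mol.
Product formed: 0.14 × 1.796e-5 = 2.514e-6 mol.
Rate: 2.514e-6 / 5170 s = 4.86e-10 mol s⁻¹.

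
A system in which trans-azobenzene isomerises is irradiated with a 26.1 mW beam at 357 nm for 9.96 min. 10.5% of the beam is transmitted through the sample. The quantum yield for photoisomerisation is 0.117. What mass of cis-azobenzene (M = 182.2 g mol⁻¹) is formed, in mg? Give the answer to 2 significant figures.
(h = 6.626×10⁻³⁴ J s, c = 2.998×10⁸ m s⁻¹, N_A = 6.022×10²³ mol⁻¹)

Photon energy at 357 nm: hc/λ = (6.626×10⁻³⁴)(2.998×10⁸)/(357×10⁻⁹) = 5.564×10⁻¹⁹ J.
Energy delivered: (26.1 mW)(597.6 s) = 15.60 J.
Photons incident: 15.60 / 5.564×10⁻¹⁹ = 2.804×10¹⁹, i.e. 2.804×10¹⁹/6.022×10²³ = 4.656×10⁻⁵ mol.
Fraction absorbed: 1 − 10.5/100 = 0.8950.
Photons absorbed: 0.8950 × 4.656×10⁻⁵ = 4.167×10⁻⁵ mol.
Product: Φ × n_abs = 0.117 × 4.167×10⁻⁵ = 4.875×10⁻⁶ mol.
Mass: 4.875×10⁻⁶ × 182.2 = 8.882×10⁻⁴ g = 0.89 mg.

0.89 mg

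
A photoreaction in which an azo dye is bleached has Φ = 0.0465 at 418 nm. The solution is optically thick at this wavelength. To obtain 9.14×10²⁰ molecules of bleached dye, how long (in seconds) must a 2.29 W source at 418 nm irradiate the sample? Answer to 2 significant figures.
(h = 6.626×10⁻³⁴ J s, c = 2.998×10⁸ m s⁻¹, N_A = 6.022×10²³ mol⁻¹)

t ≈ 4100 s

Product: 9.14×10²⁰ / 6.022×10²³ = 0.001518 mol.
Photons that must be absorbed: 0.001518 / 0.0465 = 0.03265 mol.
Photon energy: hc/λ = 4.752×10⁻¹⁹ J; per mole, 2.862×10⁵ J mol⁻¹.
Energy required: 0.03265 × 2.862×10⁵ = 9344 J.
Time: 9344 J / 2.29 W = 4100 s.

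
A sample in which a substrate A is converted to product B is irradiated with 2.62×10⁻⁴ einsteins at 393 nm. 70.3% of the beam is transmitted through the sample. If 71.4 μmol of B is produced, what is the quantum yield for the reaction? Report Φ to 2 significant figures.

Product: 71.4 μmol = 7.14×10⁻⁵ mol.
Fraction absorbed: 1 − 70.3/100 = 0.2970.
Photons absorbed: 0.2970 × 2.62×10⁻⁴ = 7.781×10⁻⁵ mol.
Φ = 7.14×10⁻⁵ mol / 7.781×10⁻⁵ mol photons = 0.92.

Φ = 0.92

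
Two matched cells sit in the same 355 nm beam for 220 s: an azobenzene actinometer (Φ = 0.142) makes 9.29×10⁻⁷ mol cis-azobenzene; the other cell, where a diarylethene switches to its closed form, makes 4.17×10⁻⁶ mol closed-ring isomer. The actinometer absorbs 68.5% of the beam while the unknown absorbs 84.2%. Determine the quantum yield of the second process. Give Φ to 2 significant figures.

Photons absorbed by the actinometer: 9.29×10⁻⁷ / 0.142 = 6.542×10⁻⁶ mol.
Incident flux: 6.542×10⁻⁶ / 0.685 = 9.550×10⁻⁶ einstein.
Absorbed by unknown: 0.842 × 9.550×10⁻⁶ = 8.041×10⁻⁶ mol.
Φ(unknown) = 4.17×10⁻⁶ / 8.041×10⁻⁶ = 0.52.

Φ = 0.52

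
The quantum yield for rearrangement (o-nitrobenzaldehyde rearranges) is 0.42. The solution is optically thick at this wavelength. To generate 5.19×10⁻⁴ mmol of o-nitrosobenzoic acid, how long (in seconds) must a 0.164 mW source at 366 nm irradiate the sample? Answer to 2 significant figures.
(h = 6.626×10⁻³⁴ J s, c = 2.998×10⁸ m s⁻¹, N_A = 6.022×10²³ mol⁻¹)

Product: 5.19×10⁻⁴ mmol = 5.19×10⁻⁷ mol.
Photons that must be absorbed: 5.19×10⁻⁷ / 0.42 = 1.236×10⁻⁶ mol.
Photon energy: hc/λ = 5.428×10⁻¹⁹ J; per mole, 3.269×10⁵ J mol⁻¹.
Energy required: 1.236×10⁻⁶ × 3.269×10⁵ = 0.4040 J.
Time: 0.4040 J / 0.000164 W = 2500 s.

t ≈ 2500 s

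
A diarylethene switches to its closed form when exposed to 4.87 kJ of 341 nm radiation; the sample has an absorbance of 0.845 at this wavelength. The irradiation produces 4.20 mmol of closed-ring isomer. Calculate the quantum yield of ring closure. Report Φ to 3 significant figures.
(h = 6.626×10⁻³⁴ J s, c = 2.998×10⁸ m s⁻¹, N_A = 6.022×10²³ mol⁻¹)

Product: 4.20 mmol = 0.00420 mol.
Photon energy at 341 nm: hc/λ = (6.626×10⁻³⁴)(2.998×10⁸)/(341×10⁻⁹) = 5.825×10⁻¹⁹ J.
Incident energy: 4.87 kJ = 4870 J.
Photons incident: 4870 / 5.825×10⁻¹⁹ = 8.361×10²¹, i.e. 8.361×10²¹/6.022×10²³ = 0.01388 mol.
Fraction absorbed: 1 − 10^(−0.845) = 0.8571.
Photons absorbed: 0.8571 × 0.01388 = 0.01190 mol.
Φ = 0.00420 mol / 0.01190 mol photons = 0.353.

Φ = 0.353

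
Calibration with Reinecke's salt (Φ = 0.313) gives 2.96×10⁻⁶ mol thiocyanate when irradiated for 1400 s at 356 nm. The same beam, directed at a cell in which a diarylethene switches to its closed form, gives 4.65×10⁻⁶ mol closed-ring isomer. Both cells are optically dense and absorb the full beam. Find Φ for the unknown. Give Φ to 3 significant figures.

Φ = 0.492

Photons absorbed by the actinometer: 2.96×10⁻⁶ / 0.313 = 9.457×10⁻⁶ mol.
Φ(unknown) = 4.65×10⁻⁶ / 9.457×10⁻⁶ = 0.492.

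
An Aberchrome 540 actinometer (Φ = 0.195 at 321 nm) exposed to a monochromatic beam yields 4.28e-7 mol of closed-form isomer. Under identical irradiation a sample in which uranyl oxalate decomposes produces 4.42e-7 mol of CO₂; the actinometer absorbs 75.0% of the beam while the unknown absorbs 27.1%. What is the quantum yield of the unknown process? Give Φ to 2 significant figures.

Φ = 0.56

Photons absorbed by the actinometer: 4.28e-7 / 0.195 = 2.195e-6 mol.
Incident flux: 2.195e-6 / 0.750 = 2.927e-6 einstein.
Absorbed by unknown: 0.271 × 2.927e-6 = 7.932e-7 mol.
Φ(unknown) = 4.42e-7 / 7.932e-7 = 0.56.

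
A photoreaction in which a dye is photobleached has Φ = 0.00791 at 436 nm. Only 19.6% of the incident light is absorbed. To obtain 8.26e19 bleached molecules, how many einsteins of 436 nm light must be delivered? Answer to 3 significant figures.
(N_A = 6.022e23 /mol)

Product: 8.26e19 / 6.022e23 = 1.372e-4 mol.
Photons that must be absorbed: 1.372e-4 / 0.00791 = 0.01735 mol.
Incident photons needed: 0.01735 / 0.196 = 0.08852 mol.

0.0885 einstein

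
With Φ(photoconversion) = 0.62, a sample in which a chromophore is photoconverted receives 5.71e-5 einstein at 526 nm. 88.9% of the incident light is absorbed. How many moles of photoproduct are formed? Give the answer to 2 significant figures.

Photons absorbed: 0.889 × 5.71e-5 = 5.076e-5 mol.
Product: Φ × n_abs = 0.62 × 5.076e-5 = 3.147e-5 mol.

3.1e-5 mol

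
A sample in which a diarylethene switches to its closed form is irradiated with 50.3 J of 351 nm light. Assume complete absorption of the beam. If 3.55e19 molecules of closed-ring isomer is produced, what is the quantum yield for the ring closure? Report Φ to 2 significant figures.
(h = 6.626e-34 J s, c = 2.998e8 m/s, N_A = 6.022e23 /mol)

Product: 3.55e19 / 6.022e23 = 5.895e-5 mol.
Photon energy at 351 nm: hc/λ = (6.626e-34)(2.998e8)/(351e-9) = 5.659e-19 J.
Photons incident: 50.3 / 5.659e-19 = 8.888e19, i.e. 8.888e19/6.022e23 = 1.476e-4 mol.
Φ = 5.895e-5 mol / 1.476e-4 mol photons = 0.40.

Φ = 0.40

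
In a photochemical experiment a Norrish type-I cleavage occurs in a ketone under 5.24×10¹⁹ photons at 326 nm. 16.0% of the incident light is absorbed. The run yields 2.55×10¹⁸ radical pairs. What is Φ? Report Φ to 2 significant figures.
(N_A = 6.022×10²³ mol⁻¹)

Φ = 0.30

Product: 2.55×10¹⁸ / 6.022×10²³ = 4.234×10⁻⁶ mol.
Moles of photons: 5.24×10¹⁹ / 6.022×10²³ = 8.701×10⁻⁵ mol.
Photons absorbed: 0.160 × 8.701×10⁻⁵ = 1.392×10⁻⁵ mol.
Φ = 4.234×10⁻⁶ mol / 1.392×10⁻⁵ mol photons = 0.30.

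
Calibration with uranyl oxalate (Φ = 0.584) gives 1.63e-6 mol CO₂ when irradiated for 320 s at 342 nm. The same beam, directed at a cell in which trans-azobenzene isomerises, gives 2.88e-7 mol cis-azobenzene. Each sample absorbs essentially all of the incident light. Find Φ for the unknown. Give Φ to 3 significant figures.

Photons absorbed by the actinometer: 1.63e-6 / 0.584 = 2.791e-6 mol.
Φ(unknown) = 2.88e-7 / 2.791e-6 = 0.103.

Φ = 0.103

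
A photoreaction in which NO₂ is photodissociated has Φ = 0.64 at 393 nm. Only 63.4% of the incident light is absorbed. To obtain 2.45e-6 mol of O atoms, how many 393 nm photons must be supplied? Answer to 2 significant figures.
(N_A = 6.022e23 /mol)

3.6e18 photons

Photons that must be absorbed: 2.45e-6 / 0.64 = 3.828e-6 mol.
Incident photons needed: 3.828e-6 / 0.634 = 6.038e-6 mol.
Photon count: 6.038e-6 × 6.022e23 = 3.6e18.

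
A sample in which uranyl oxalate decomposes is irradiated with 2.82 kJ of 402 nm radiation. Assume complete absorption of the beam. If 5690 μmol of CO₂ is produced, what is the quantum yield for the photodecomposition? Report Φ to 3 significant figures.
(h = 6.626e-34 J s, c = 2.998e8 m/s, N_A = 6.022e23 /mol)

Φ = 0.600

Product: 5690 μmol = 0.00569 mol.
Photon energy at 402 nm: hc/λ = (6.626e-34)(2.998e8)/(402e-9) = 4.941e-19 J.
Incident energy: 2.82 kJ = 2820 J.
Photons incident: 2820 / 4.941e-19 = 5.707e21, i.e. 5.707e21/6.022e23 = 0.009477 mol.
Φ = 0.00569 mol / 0.009477 mol photons = 0.600.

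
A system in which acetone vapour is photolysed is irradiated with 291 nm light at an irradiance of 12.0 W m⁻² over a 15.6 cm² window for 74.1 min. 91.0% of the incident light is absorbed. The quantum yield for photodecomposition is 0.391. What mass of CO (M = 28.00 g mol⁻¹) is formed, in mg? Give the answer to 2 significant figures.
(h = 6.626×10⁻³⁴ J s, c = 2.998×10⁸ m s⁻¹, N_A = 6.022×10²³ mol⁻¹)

2.0 mg

Photon energy at 291 nm: hc/λ = (6.626×10⁻³⁴)(2.998×10⁸)/(291×10⁻⁹) = 6.826×10⁻¹⁹ J.
Energy delivered: (12.0 W m⁻²)(15.6×10⁻⁴ m²)(4446 s) = 83.23 J.
Photons incident: 83.23 / 6.826×10⁻¹⁹ = 1.219×10²⁰, i.e. 1.219×10²⁰/6.022×10²³ = 2.024×10⁻⁴ mol.
Photons absorbed: 0.910 × 2.024×10⁻⁴ = 1.842×10⁻⁴ mol.
Product: Φ × n_abs = 0.391 × 1.842×10⁻⁴ = 7.202×10⁻⁵ mol.
Mass: 7.202×10⁻⁵ × 28.00 = 0.002017 g = 2.0 mg.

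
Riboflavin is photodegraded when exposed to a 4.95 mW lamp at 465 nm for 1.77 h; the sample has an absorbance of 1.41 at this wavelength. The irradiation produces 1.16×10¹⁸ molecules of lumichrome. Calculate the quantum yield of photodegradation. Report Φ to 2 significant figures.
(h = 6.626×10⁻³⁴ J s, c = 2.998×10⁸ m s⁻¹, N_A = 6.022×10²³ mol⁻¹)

Product: 1.16×10¹⁸ / 6.022×10²³ = 1.926×10⁻⁶ mol.
Photon energy at 465 nm: hc/λ = (6.626×10⁻³⁴)(2.998×10⁸)/(465×10⁻⁹) = 4.272×10⁻¹⁹ J.
Energy delivered: (4.95 mW)(6372 s) = 31.54 J.
Photons incident: 31.54 / 4.272×10⁻¹⁹ = 7.383×10¹⁹, i.e. 7.383×10¹⁹/6.022×10²³ = 1.226×10⁻⁴ mol.
Fraction absorbed: 1 − 10^(−1.41) = 0.9611.
Photons absorbed: 0.9611 × 1.226×10⁻⁴ = 1.178×10⁻⁴ mol.
Φ = 1.926×10⁻⁶ mol / 1.178×10⁻⁴ mol photons = 0.016.

Φ = 0.016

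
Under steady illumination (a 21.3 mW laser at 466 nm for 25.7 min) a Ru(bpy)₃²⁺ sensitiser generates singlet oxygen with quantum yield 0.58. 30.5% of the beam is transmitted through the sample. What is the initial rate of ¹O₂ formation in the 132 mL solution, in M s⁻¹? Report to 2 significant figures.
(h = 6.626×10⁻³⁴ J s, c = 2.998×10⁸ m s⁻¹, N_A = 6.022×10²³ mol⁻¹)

Photon energy at 466 nm: hc/λ = (6.626×10⁻³⁴)(2.998×10⁸)/(466×10⁻⁹) = 4.263×10⁻¹⁹ J.
Energy delivered: (21.3 mW)(1542 s) = 32.84 J.
Photons incident: 32.84 / 4.263×10⁻¹⁹ = 7.703×10¹⁹, i.e. 7.703×10¹⁹/6.022×10²³ = 1.279×10⁻⁴ mol.
Fraction absorbed: 1 − 30.5/100 = 0.6950.
Photons absorbed: 0.6950 × 1.279×10⁻⁴ = 8.889×10⁻⁵ mol.
Product formed: 0.58 × 8.889×10⁻⁵ = 5.156×10⁻⁵ mol.
Rate: 5.156×10⁻⁵ mol / (1542 s × 0.132 L) = 2.5×10⁻⁷ M s⁻¹.

2.5×10⁻⁷ M s⁻¹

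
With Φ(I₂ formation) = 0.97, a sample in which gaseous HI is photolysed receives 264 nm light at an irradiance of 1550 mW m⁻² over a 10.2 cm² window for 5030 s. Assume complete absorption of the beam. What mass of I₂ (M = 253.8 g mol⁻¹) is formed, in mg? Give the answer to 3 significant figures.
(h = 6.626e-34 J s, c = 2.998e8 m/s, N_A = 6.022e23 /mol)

Photon energy at 264 nm: hc/λ = (6.626e-34)(2.998e8)/(264e-9) = 7.525e-19 J.
Energy delivered: (1550 mW m⁻²)(10.2e-4 m²)(5030 s) = 7.952 J.
Photons incident: 7.952 / 7.525e-19 = 1.057e19, i.e. 1.057e19/6.022e23 = 1.755e-5 mol.
Product: Φ × n_abs = 0.97 × 1.755e-5 = 1.702e-5 mol.
Mass: 1.702e-5 × 253.8 = 0.004320 g = 4.32 mg.

4.32 mg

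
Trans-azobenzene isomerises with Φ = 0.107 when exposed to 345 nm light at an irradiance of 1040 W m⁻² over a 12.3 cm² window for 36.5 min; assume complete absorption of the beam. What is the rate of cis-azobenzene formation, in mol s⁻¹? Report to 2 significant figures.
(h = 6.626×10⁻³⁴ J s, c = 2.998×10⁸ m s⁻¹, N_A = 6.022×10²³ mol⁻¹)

3.9×10⁻⁷ mol s⁻¹

Photon energy at 345 nm: hc/λ = (6.626×10⁻³⁴)(2.998×10⁸)/(345×10⁻⁹) = 5.758×10⁻¹⁹ J.
Energy delivered: (1040 W m⁻²)(12.3×10⁻⁴ m²)(2190 s) = 2801 J.
Photons incident: 2801 / 5.758×10⁻¹⁹ = 4.865×10²¹, i.e. 4.865×10²¹/6.022×10²³ = 0.008079 mol.
Product formed: 0.107 × 0.008079 = 8.645×10⁻⁴ mol.
Rate: 8.645×10⁻⁴ / 2190 s = 3.9×10⁻⁷ mol s⁻¹.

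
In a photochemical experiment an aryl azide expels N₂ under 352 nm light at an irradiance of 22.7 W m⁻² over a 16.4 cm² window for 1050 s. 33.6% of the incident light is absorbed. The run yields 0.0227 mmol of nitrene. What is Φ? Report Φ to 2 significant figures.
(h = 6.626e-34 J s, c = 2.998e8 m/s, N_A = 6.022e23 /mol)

Product: 0.0227 mmol = 2.27e-5 mol.
Photon energy at 352 nm: hc/λ = (6.626e-34)(2.998e8)/(352e-9) = 5.643e-19 J.
Energy delivered: (22.7 W m⁻²)(16.4e-4 m²)(1050 s) = 39.09 J.
Photons incident: 39.09 / 5.643e-19 = 6.927e19, i.e. 6.927e19/6.022e23 = 1.150e-4 mol.
Photons absorbed: 0.336 × 1.150e-4 = 3.864e-5 mol.
Φ = 2.27e-5 mol / 3.864e-5 mol photons = 0.59.

Φ = 0.59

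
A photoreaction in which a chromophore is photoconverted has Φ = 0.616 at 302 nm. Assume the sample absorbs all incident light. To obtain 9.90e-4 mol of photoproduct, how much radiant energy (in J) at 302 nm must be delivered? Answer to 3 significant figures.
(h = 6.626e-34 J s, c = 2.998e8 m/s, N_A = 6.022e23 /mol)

637 J

Photons that must be absorbed: 9.90e-4 / 0.616 = 0.001607 mol.
Photon energy: hc/λ = 6.578e-19 J; per mole, 3.961e5 J mol⁻¹.
Energy required: 0.001607 × 3.961e5 = 637 J.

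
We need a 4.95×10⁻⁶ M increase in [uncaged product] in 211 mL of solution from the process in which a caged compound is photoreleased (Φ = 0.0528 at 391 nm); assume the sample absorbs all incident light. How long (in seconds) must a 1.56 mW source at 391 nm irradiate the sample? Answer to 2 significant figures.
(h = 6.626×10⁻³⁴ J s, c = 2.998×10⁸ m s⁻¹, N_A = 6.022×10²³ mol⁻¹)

Product: (4.95×10⁻⁶ M)(0.211 L) = 1.044×10⁻⁶ mol.
Photons that must be absorbed: 1.044×10⁻⁶ / 0.0528 = 1.977×10⁻⁵ mol.
Photon energy: hc/λ = 5.080×10⁻¹⁹ J; per mole, 3.059×10⁵ J mol⁻¹.
Energy required: 1.977×10⁻⁵ × 3.059×10⁵ = 6.048 J.
Time: 6.048 J / 0.00156 W = 3900 s.

t ≈ 3900 s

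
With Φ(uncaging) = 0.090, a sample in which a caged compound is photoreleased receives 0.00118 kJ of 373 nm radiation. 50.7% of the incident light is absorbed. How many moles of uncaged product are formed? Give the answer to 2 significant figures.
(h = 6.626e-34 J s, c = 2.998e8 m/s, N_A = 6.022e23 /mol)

1.7e-7 mol

Photon energy at 373 nm: hc/λ = (6.626e-34)(2.998e8)/(373e-9) = 5.326e-19 J.
Incident energy: 0.00118 kJ = 1.18 J.
Photons incident: 1.18 / 5.326e-19 = 2.216e18, i.e. 2.216e18/6.022e23 = 3.680e-6 mol.
Photons absorbed: 0.507 × 3.680e-6 = 1.866e-6 mol.
Product: Φ × n_abs = 0.090 × 1.866e-6 = 1.679e-7 mol.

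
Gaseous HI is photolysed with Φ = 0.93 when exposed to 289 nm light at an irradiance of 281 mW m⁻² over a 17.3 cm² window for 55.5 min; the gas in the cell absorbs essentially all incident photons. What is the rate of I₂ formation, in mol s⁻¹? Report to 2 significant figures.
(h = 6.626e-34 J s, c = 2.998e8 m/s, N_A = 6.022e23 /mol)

Photon energy at 289 nm: hc/λ = (6.626e-34)(2.998e8)/(289e-9) = 6.874e-19 J.
Energy delivered: (281 mW m⁻²)(17.3e-4 m²)(3330 s) = 1.619 J.
Photons incident: 1.619 / 6.874e-19 = 2.355e18, i.e. 2.355e18/6.022e23 = 3.911e-6 mol.
Product formed: 0.93 × 3.911e-6 = 3.637e-6 mol.
Rate: 3.637e-6 / 3330 s = 1.1e-9 mol s⁻¹.

1.1e-9 mol s⁻¹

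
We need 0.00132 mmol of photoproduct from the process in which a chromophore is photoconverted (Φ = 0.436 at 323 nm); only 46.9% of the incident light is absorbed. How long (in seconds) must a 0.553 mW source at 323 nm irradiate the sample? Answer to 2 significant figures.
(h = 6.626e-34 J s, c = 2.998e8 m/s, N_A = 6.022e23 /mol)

Product: 0.00132 mmol = 1.32e-6 mol.
Photons that must be absorbed: 1.32e-6 / 0.436 = 3.028e-6 mol.
Incident photons needed: 3.028e-6 / 0.469 = 6.456e-6 mol.
Photon energy: hc/λ = 6.150e-19 J; per mole, 3.704e5 J mol⁻¹.
Energy required: 6.456e-6 × 3.704e5 = 2.391 J.
Time: 2.391 J / 0.000553 W = 4300 s.

t ≈ 4300 s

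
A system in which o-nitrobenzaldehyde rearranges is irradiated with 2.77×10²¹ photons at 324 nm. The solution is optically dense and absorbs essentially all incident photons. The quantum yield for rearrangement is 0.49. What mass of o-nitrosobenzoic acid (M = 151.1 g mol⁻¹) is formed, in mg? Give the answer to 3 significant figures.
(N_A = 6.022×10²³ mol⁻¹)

341 mg

Moles of photons: 2.77×10²¹ / 6.022×10²³ = 0.004600 mol.
Product: Φ × n_abs = 0.49 × 0.004600 = 0.002254 mol.
Mass: 0.002254 × 151.1 = 0.3406 g = 341 mg.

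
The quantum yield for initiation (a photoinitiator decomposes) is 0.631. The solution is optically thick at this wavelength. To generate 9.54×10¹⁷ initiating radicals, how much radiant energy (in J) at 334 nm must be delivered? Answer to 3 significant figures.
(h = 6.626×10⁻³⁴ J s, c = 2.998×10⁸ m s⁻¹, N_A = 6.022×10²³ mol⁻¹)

0.899 J

Product: 9.54×10¹⁷ / 6.022×10²³ = 1.584×10⁻⁶ mol.
Photons that must be absorbed: 1.584×10⁻⁶ / 0.631 = 2.510×10⁻⁶ mol.
Photon energy: hc/λ = 5.948×10⁻¹⁹ J; per mole, 3.582×10⁵ J mol⁻¹.
Energy required: 2.510×10⁻⁶ × 3.582×10⁵ = 0.899 J.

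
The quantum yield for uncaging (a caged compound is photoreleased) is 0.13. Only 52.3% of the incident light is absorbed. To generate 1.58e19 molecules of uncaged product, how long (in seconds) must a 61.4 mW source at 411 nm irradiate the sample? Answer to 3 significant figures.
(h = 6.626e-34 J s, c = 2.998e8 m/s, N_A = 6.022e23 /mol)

Product: 1.58e19 / 6.022e23 = 2.624e-5 mol.
Photons that must be absorbed: 2.624e-5 / 0.13 = 2.018e-4 mol.
Incident photons needed: 2.018e-4 / 0.523 = 3.859e-4 mol.
Photon energy: hc/λ = 4.833e-19 J; per mole, 2.910e5 J mol⁻¹.
Energy required: 3.859e-4 × 2.910e5 = 112.3 J.
Time: 112.3 J / 0.0614 W = 1830 s.

t ≈ 1830 s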